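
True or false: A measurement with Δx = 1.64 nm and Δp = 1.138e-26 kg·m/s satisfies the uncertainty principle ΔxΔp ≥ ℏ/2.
No, it violates the uncertainty principle (impossible measurement).

Calculate the product ΔxΔp:
ΔxΔp = (1.640e-09 m) × (1.138e-26 kg·m/s)
ΔxΔp = 1.866e-35 J·s

Compare to the minimum allowed value ℏ/2:
ℏ/2 = 5.273e-35 J·s

Since ΔxΔp = 1.866e-35 J·s < 5.273e-35 J·s = ℏ/2,
the measurement violates the uncertainty principle.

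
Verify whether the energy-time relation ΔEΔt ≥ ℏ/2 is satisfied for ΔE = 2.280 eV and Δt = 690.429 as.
Yes, it satisfies the uncertainty relation.

Calculate the product ΔEΔt:
ΔE = 2.280 eV = 3.653e-19 J
ΔEΔt = (3.653e-19 J) × (6.904e-16 s)
ΔEΔt = 2.522e-34 J·s

Compare to the minimum allowed value ℏ/2:
ℏ/2 = 5.273e-35 J·s

Since ΔEΔt = 2.522e-34 J·s ≥ 5.273e-35 J·s = ℏ/2,
this satisfies the uncertainty relation.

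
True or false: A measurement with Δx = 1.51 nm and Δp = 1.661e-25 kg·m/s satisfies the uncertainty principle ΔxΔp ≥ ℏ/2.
Yes, it satisfies the uncertainty principle.

Calculate the product ΔxΔp:
ΔxΔp = (1.510e-09 m) × (1.661e-25 kg·m/s)
ΔxΔp = 2.508e-34 J·s

Compare to the minimum allowed value ℏ/2:
ℏ/2 = 5.273e-35 J·s

Since ΔxΔp = 2.508e-34 J·s ≥ 5.273e-35 J·s = ℏ/2,
the measurement satisfies the uncertainty principle.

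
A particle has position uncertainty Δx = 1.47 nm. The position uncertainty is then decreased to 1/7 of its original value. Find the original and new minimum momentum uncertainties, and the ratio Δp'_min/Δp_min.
Original Δp_min = 3.587 × 10^-26 kg·m/s; new Δp'_min = 2.511 × 10^-25 kg·m/s; ratio Δp'_min/Δp_min = 7.

From the uncertainty principle ΔxΔp ≥ ℏ/2, the minimum momentum uncertainty is Δp_min = ℏ/(2Δx).

Original (Δx = 1.47 nm = 1.470e-09 m):
Δp_min = (1.055e-34 J·s)/(2 × 1.470e-09 m) = 3.587e-26 kg·m/s

When Δx → (1/7)Δx:
Δp'_min = ℏ/(2 × (1/7)Δx) = 7 × ℏ/(2Δx) = 7 × Δp_min
Δp'_min = 7 × 3.587e-26 kg·m/s = 2.511e-25 kg·m/s

Since Δp_min ∝ 1/Δx, when Δx is decreased to 1/7 of its original value, Δp_min increases to 7 times its original value.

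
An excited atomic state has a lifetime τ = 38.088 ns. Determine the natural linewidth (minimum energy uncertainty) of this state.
8.641 neV

Using the energy-time uncertainty principle:
ΔEΔt ≥ ℏ/2

The lifetime τ represents the time uncertainty Δt.
The natural linewidth (minimum energy uncertainty) is:

ΔE = ℏ/(2τ)
ΔE = (1.055e-34 J·s) / (2 × 3.809e-08 s)
ΔE = 1.384e-27 J = 8.641 neV

This natural linewidth limits the precision of spectroscopic measurements.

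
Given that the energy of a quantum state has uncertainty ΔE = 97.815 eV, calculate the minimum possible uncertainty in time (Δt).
3.365 as

Using the energy-time uncertainty principle:
ΔEΔt ≥ ℏ/2

The minimum uncertainty in time is:
Δt_min = ℏ/(2ΔE)
Δt_min = (1.055e-34 J·s) / (2 × 1.567e-17 J)
Δt_min = 3.365e-18 s = 3.365 as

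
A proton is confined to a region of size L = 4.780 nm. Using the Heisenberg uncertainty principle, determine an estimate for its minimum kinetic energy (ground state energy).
227.038 neV

Using the uncertainty principle to estimate ground state energy:

1. The position uncertainty is approximately the confinement size:
   Δx ≈ L = 4.780e-09 m

2. From ΔxΔp ≥ ℏ/2, the minimum momentum uncertainty is:
   Δp ≈ ℏ/(2L) = 1.103e-26 kg·m/s

3. The kinetic energy is approximately:
   KE ≈ (Δp)²/(2m) = (1.103e-26)²/(2 × 1.673e-27 kg)
   KE ≈ 3.638e-26 J = 227.038 neV

This is an order-of-magnitude estimate of the ground state energy.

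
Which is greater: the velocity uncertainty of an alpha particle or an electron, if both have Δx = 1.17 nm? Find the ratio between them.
The electron has the larger minimum velocity uncertainty, by a ratio of 7294.3.

For both particles, Δp_min = ℏ/(2Δx) = 4.507e-26 kg·m/s (same for both).

The velocity uncertainty is Δv = Δp/m:
- alpha particle: Δv = 4.507e-26 / 6.645e-27 = 6.782e+00 m/s = 6.782 m/s
- electron: Δv = 4.507e-26 / 9.109e-31 = 4.947e+04 m/s = 49.473 km/s

Ratio: 4.947e+04 / 6.782e+00 = 7294.3

The lighter particle has larger velocity uncertainty because Δv ∝ 1/m.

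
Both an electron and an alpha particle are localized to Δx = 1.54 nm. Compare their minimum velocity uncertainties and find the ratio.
The electron has the larger minimum velocity uncertainty, by a ratio of 7294.3.

For both particles, Δp_min = ℏ/(2Δx) = 3.424e-26 kg·m/s (same for both).

The velocity uncertainty is Δv = Δp/m:
- electron: Δv = 3.424e-26 / 9.109e-31 = 3.759e+04 m/s = 37.587 km/s
- alpha particle: Δv = 3.424e-26 / 6.645e-27 = 5.153e+00 m/s = 5.153 m/s

Ratio: 3.759e+04 / 5.153e+00 = 7294.3

The lighter particle has larger velocity uncertainty because Δv ∝ 1/m.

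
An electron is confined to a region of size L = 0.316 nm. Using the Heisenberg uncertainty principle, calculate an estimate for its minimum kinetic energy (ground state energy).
95.387 meV

Using the uncertainty principle to estimate ground state energy:

1. The position uncertainty is approximately the confinement size:
   Δx ≈ L = 3.160e-10 m

2. From ΔxΔp ≥ ℏ/2, the minimum momentum uncertainty is:
   Δp ≈ ℏ/(2L) = 1.669e-25 kg·m/s

3. The kinetic energy is approximately:
   KE ≈ (Δp)²/(2m) = (1.669e-25)²/(2 × 9.109e-31 kg)
   KE ≈ 1.528e-20 J = 95.387 meV

This is an order-of-magnitude estimate of the ground state energy.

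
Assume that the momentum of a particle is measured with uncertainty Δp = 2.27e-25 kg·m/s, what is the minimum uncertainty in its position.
232.285 pm

Using the Heisenberg uncertainty principle:
ΔxΔp ≥ ℏ/2

The minimum uncertainty in position is:
Δx_min = ℏ/(2Δp)
Δx_min = (1.055e-34 J·s) / (2 × 2.270e-25 kg·m/s)
Δx_min = 2.323e-10 m = 232.285 pm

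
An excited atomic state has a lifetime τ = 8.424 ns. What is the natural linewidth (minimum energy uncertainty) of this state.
39.068 neV

Using the energy-time uncertainty principle:
ΔEΔt ≥ ℏ/2

The lifetime τ represents the time uncertainty Δt.
The natural linewidth (minimum energy uncertainty) is:

ΔE = ℏ/(2τ)
ΔE = (1.055e-34 J·s) / (2 × 8.424e-09 s)
ΔE = 6.259e-27 J = 39.068 neV

This natural linewidth limits the precision of spectroscopic measurements.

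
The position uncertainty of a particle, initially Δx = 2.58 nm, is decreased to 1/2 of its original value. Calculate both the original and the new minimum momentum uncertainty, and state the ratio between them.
Original Δp_min = 2.044 × 10^-26 kg·m/s; new Δp'_min = 4.087 × 10^-26 kg·m/s; ratio Δp'_min/Δp_min = 2.

From the uncertainty principle ΔxΔp ≥ ℏ/2, the minimum momentum uncertainty is Δp_min = ℏ/(2Δx).

Original (Δx = 2.58 nm = 2.580e-09 m):
Δp_min = (1.055e-34 J·s)/(2 × 2.580e-09 m) = 2.044e-26 kg·m/s

When Δx → (1/2)Δx:
Δp'_min = ℏ/(2 × (1/2)Δx) = 2 × ℏ/(2Δx) = 2 × Δp_min
Δp'_min = 2 × 2.044e-26 kg·m/s = 4.087e-26 kg·m/s

Since Δp_min ∝ 1/Δx, when Δx is decreased to 1/2 of its original value, Δp_min increases to 2 times its original value.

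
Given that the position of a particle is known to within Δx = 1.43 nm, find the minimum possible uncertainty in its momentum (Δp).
3.687 × 10^-26 kg·m/s

Using the Heisenberg uncertainty principle:
ΔxΔp ≥ ℏ/2

The minimum uncertainty in momentum is:
Δp_min = ℏ/(2Δx)
Δp_min = (1.055e-34 J·s) / (2 × 1.430e-09 m)
Δp_min = 3.687e-26 kg·m/s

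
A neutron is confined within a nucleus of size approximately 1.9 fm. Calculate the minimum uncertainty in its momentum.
2.775 × 10^-20 kg·m/s

Using the Heisenberg uncertainty principle:
ΔxΔp ≥ ℏ/2

With Δx ≈ L = 1.900e-15 m (the confinement size):
Δp_min = ℏ/(2Δx)
Δp_min = (1.055e-34 J·s) / (2 × 1.900e-15 m)
Δp_min = 2.775e-20 kg·m/s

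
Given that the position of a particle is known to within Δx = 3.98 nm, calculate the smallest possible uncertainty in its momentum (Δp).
1.325 × 10^-26 kg·m/s

Using the Heisenberg uncertainty principle:
ΔxΔp ≥ ℏ/2

The minimum uncertainty in momentum is:
Δp_min = ℏ/(2Δx)
Δp_min = (1.055e-34 J·s) / (2 × 3.980e-09 m)
Δp_min = 1.325e-26 kg·m/s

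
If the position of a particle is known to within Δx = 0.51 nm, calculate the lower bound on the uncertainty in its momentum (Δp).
1.034 × 10^-25 kg·m/s

Using the Heisenberg uncertainty principle:
ΔxΔp ≥ ℏ/2

The minimum uncertainty in momentum is:
Δp_min = ℏ/(2Δx)
Δp_min = (1.055e-34 J·s) / (2 × 5.100e-10 m)
Δp_min = 1.034e-25 kg·m/s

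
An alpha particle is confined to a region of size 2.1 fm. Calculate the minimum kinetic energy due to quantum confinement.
296.102 keV

Using the uncertainty principle:

1. Position uncertainty: Δx ≈ 2.100e-15 m
2. Minimum momentum uncertainty: Δp = ℏ/(2Δx) = 2.511e-20 kg·m/s
3. Minimum kinetic energy:
   KE = (Δp)²/(2m) = (2.511e-20)²/(2 × 6.645e-27 kg)
   KE = 4.744e-14 J = 296.102 keV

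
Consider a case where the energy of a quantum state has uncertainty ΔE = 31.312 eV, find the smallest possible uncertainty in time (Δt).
10.511 as

Using the energy-time uncertainty principle:
ΔEΔt ≥ ℏ/2

The minimum uncertainty in time is:
Δt_min = ℏ/(2ΔE)
Δt_min = (1.055e-34 J·s) / (2 × 5.017e-18 J)
Δt_min = 1.051e-17 s = 10.511 as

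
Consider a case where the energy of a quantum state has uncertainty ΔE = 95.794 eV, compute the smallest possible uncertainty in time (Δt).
3.436 as

Using the energy-time uncertainty principle:
ΔEΔt ≥ ℏ/2

The minimum uncertainty in time is:
Δt_min = ℏ/(2ΔE)
Δt_min = (1.055e-34 J·s) / (2 × 1.535e-17 J)
Δt_min = 3.436e-18 s = 3.436 as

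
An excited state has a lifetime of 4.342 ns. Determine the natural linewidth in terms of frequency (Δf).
18.327 MHz

Using the energy-time uncertainty principle and E = hf:
ΔEΔt ≥ ℏ/2
hΔf·Δt ≥ ℏ/2

The minimum frequency uncertainty is:
Δf = ℏ/(2hτ) = 1/(4πτ)
Δf = 1/(4π × 4.342e-09 s)
Δf = 1.833e+07 Hz = 18.327 MHz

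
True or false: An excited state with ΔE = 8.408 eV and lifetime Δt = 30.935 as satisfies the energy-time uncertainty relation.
No, it violates the uncertainty relation.

Calculate the product ΔEΔt:
ΔE = 8.408 eV = 1.347e-18 J
ΔEΔt = (1.347e-18 J) × (3.093e-17 s)
ΔEΔt = 4.167e-35 J·s

Compare to the minimum allowed value ℏ/2:
ℏ/2 = 5.273e-35 J·s

Since ΔEΔt = 4.167e-35 J·s < 5.273e-35 J·s = ℏ/2,
this violates the uncertainty relation.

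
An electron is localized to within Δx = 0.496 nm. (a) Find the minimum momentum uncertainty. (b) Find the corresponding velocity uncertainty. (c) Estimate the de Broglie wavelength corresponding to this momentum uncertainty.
(a) Δp_min = 1.063 × 10^-25 kg·m/s
(b) Δv_min = 116.701 km/s
(c) λ_dB = 6.233 nm

Step-by-step:

(a) From the uncertainty principle:
Δp_min = ℏ/(2Δx) = (1.055e-34 J·s)/(2 × 4.960e-10 m) = 1.063e-25 kg·m/s

(b) The velocity uncertainty:
Δv = Δp/m = (1.063e-25 kg·m/s)/(9.109e-31 kg) = 1.167e+05 m/s = 116.701 km/s

(c) The de Broglie wavelength for this momentum:
λ = h/p = (6.626e-34 J·s)/(1.063e-25 kg·m/s) = 6.233e-09 m = 6.233 nm

Note: The de Broglie wavelength is comparable to the localization size, as expected from wave-particle duality.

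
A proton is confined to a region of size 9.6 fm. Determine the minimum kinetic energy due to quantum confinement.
56.287 keV

Using the uncertainty principle:

1. Position uncertainty: Δx ≈ 9.600e-15 m
2. Minimum momentum uncertainty: Δp = ℏ/(2Δx) = 5.493e-21 kg·m/s
3. Minimum kinetic energy:
   KE = (Δp)²/(2m) = (5.493e-21)²/(2 × 1.673e-27 kg)
   KE = 9.018e-15 J = 56.287 keV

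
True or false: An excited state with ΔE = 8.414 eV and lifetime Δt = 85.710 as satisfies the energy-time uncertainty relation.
Yes, it satisfies the uncertainty relation.

Calculate the product ΔEΔt:
ΔE = 8.414 eV = 1.348e-18 J
ΔEΔt = (1.348e-18 J) × (8.571e-17 s)
ΔEΔt = 1.155e-34 J·s

Compare to the minimum allowed value ℏ/2:
ℏ/2 = 5.273e-35 J·s

Since ΔEΔt = 1.155e-34 J·s ≥ 5.273e-35 J·s = ℏ/2,
this satisfies the uncertainty relation.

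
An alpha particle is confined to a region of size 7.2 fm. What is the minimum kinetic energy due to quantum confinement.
25.189 keV

Using the uncertainty principle:

1. Position uncertainty: Δx ≈ 7.200e-15 m
2. Minimum momentum uncertainty: Δp = ℏ/(2Δx) = 7.323e-21 kg·m/s
3. Minimum kinetic energy:
   KE = (Δp)²/(2m) = (7.323e-21)²/(2 × 6.645e-27 kg)
   KE = 4.036e-15 J = 25.189 keV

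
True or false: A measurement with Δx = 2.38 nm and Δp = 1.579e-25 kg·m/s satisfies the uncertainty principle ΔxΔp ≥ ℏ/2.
Yes, it satisfies the uncertainty principle.

Calculate the product ΔxΔp:
ΔxΔp = (2.380e-09 m) × (1.579e-25 kg·m/s)
ΔxΔp = 3.758e-34 J·s

Compare to the minimum allowed value ℏ/2:
ℏ/2 = 5.273e-35 J·s

Since ΔxΔp = 3.758e-34 J·s ≥ 5.273e-35 J·s = ℏ/2,
the measurement satisfies the uncertainty principle.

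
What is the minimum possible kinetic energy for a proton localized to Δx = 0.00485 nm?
220.532 meV

Localizing a particle requires giving it sufficient momentum uncertainty:

1. From uncertainty principle: Δp ≥ ℏ/(2Δx)
   Δp_min = (1.055e-34 J·s) / (2 × 4.850e-12 m)
   Δp_min = 1.087e-23 kg·m/s

2. This momentum uncertainty corresponds to kinetic energy:
   KE ≈ (Δp)²/(2m) = (1.087e-23)²/(2 × 1.673e-27 kg)
   KE = 3.533e-20 J = 220.532 meV

Tighter localization requires more energy.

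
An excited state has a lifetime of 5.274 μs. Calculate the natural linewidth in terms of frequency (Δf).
15.089 kHz

Using the energy-time uncertainty principle and E = hf:
ΔEΔt ≥ ℏ/2
hΔf·Δt ≥ ℏ/2

The minimum frequency uncertainty is:
Δf = ℏ/(2hτ) = 1/(4πτ)
Δf = 1/(4π × 5.274e-06 s)
Δf = 1.509e+04 Hz = 15.089 kHz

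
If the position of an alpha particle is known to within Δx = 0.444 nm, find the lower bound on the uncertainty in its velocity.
17.873 m/s

Using the Heisenberg uncertainty principle and Δp = mΔv:
ΔxΔp ≥ ℏ/2
Δx(mΔv) ≥ ℏ/2

The minimum uncertainty in velocity is:
Δv_min = ℏ/(2mΔx)
Δv_min = (1.055e-34 J·s) / (2 × 6.645e-27 kg × 4.440e-10 m)
Δv_min = 1.787e+01 m/s = 17.873 m/s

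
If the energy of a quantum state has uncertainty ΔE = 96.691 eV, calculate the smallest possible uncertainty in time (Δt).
3.404 as

Using the energy-time uncertainty principle:
ΔEΔt ≥ ℏ/2

The minimum uncertainty in time is:
Δt_min = ℏ/(2ΔE)
Δt_min = (1.055e-34 J·s) / (2 × 1.549e-17 J)
Δt_min = 3.404e-18 s = 3.404 as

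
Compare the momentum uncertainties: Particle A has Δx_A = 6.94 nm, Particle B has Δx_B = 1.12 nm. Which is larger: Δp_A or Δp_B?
Particle B has the larger minimum momentum uncertainty, by a factor of 6.20.

For each particle, the minimum momentum uncertainty is Δp_min = ℏ/(2Δx):

Particle A: Δp_A = ℏ/(2×6.940e-09 m) = 7.598e-27 kg·m/s
Particle B: Δp_B = ℏ/(2×1.120e-09 m) = 4.708e-26 kg·m/s

Ratio: Δp_B/Δp_A = 6.20

Since Δp_min ∝ 1/Δx, the particle with smaller position uncertainty (B) has larger momentum uncertainty.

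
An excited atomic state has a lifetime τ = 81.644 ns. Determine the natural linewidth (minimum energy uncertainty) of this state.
4.031 neV

Using the energy-time uncertainty principle:
ΔEΔt ≥ ℏ/2

The lifetime τ represents the time uncertainty Δt.
The natural linewidth (minimum energy uncertainty) is:

ΔE = ℏ/(2τ)
ΔE = (1.055e-34 J·s) / (2 × 8.164e-08 s)
ΔE = 6.458e-28 J = 4.031 neV

This natural linewidth limits the precision of spectroscopic measurements.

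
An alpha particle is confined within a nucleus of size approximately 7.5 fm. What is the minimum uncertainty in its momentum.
7.030 × 10^-21 kg·m/s

Using the Heisenberg uncertainty principle:
ΔxΔp ≥ ℏ/2

With Δx ≈ L = 7.500e-15 m (the confinement size):
Δp_min = ℏ/(2Δx)
Δp_min = (1.055e-34 J·s) / (2 × 7.500e-15 m)
Δp_min = 7.030e-21 kg·m/s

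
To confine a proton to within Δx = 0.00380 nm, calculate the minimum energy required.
359.242 meV

Localizing a particle requires giving it sufficient momentum uncertainty:

1. From uncertainty principle: Δp ≥ ℏ/(2Δx)
   Δp_min = (1.055e-34 J·s) / (2 × 3.800e-12 m)
   Δp_min = 1.388e-23 kg·m/s

2. This momentum uncertainty corresponds to kinetic energy:
   KE ≈ (Δp)²/(2m) = (1.388e-23)²/(2 × 1.673e-27 kg)
   KE = 5.756e-20 J = 359.242 meV

Tighter localization requires more energy.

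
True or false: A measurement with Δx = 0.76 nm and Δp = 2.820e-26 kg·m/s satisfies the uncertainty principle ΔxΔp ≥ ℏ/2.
No, it violates the uncertainty principle (impossible measurement).

Calculate the product ΔxΔp:
ΔxΔp = (7.600e-10 m) × (2.820e-26 kg·m/s)
ΔxΔp = 2.143e-35 J·s

Compare to the minimum allowed value ℏ/2:
ℏ/2 = 5.273e-35 J·s

Since ΔxΔp = 2.143e-35 J·s < 5.273e-35 J·s = ℏ/2,
the measurement violates the uncertainty principle.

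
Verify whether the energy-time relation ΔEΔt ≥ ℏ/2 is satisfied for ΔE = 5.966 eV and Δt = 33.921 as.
No, it violates the uncertainty relation.

Calculate the product ΔEΔt:
ΔE = 5.966 eV = 9.559e-19 J
ΔEΔt = (9.559e-19 J) × (3.392e-17 s)
ΔEΔt = 3.242e-35 J·s

Compare to the minimum allowed value ℏ/2:
ℏ/2 = 5.273e-35 J·s

Since ΔEΔt = 3.242e-35 J·s < 5.273e-35 J·s = ℏ/2,
this violates the uncertainty relation.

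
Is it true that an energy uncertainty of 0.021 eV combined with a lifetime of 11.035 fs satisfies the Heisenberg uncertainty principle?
No, it violates the uncertainty relation.

Calculate the product ΔEΔt:
ΔE = 0.021 eV = 3.365e-21 J
ΔEΔt = (3.365e-21 J) × (1.104e-14 s)
ΔEΔt = 3.713e-35 J·s

Compare to the minimum allowed value ℏ/2:
ℏ/2 = 5.273e-35 J·s

Since ΔEΔt = 3.713e-35 J·s < 5.273e-35 J·s = ℏ/2,
this violates the uncertainty relation.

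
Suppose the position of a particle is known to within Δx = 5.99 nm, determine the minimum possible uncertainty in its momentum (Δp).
8.803 × 10^-27 kg·m/s

Using the Heisenberg uncertainty principle:
ΔxΔp ≥ ℏ/2

The minimum uncertainty in momentum is:
Δp_min = ℏ/(2Δx)
Δp_min = (1.055e-34 J·s) / (2 × 5.990e-09 m)
Δp_min = 8.803e-27 kg·m/s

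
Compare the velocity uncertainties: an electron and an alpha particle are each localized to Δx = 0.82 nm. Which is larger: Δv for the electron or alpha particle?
The electron has the larger minimum velocity uncertainty, by a ratio of 7294.3.

For both particles, Δp_min = ℏ/(2Δx) = 6.430e-26 kg·m/s (same for both).

The velocity uncertainty is Δv = Δp/m:
- electron: Δv = 6.430e-26 / 9.109e-31 = 7.059e+04 m/s = 70.590 km/s
- alpha particle: Δv = 6.430e-26 / 6.645e-27 = 9.677e+00 m/s = 9.677 m/s

Ratio: 7.059e+04 / 9.677e+00 = 7294.3

The lighter particle has larger velocity uncertainty because Δv ∝ 1/m.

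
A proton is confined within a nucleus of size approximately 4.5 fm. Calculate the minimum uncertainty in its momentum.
1.172 × 10^-20 kg·m/s

Using the Heisenberg uncertainty principle:
ΔxΔp ≥ ℏ/2

With Δx ≈ L = 4.500e-15 m (the confinement size):
Δp_min = ℏ/(2Δx)
Δp_min = (1.055e-34 J·s) / (2 × 4.500e-15 m)
Δp_min = 1.172e-20 kg·m/s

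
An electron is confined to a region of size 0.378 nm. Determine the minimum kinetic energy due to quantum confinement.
66.662 meV

Using the uncertainty principle:

1. Position uncertainty: Δx ≈ 3.780e-10 m
2. Minimum momentum uncertainty: Δp = ℏ/(2Δx) = 1.395e-25 kg·m/s
3. Minimum kinetic energy:
   KE = (Δp)²/(2m) = (1.395e-25)²/(2 × 9.109e-31 kg)
   KE = 1.068e-20 J = 66.662 meV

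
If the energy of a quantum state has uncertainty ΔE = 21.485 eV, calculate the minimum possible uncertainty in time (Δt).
15.318 as

Using the energy-time uncertainty principle:
ΔEΔt ≥ ℏ/2

The minimum uncertainty in time is:
Δt_min = ℏ/(2ΔE)
Δt_min = (1.055e-34 J·s) / (2 × 3.442e-18 J)
Δt_min = 1.532e-17 s = 15.318 as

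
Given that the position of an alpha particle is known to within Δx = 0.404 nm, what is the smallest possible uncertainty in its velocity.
19.642 m/s

Using the Heisenberg uncertainty principle and Δp = mΔv:
ΔxΔp ≥ ℏ/2
Δx(mΔv) ≥ ℏ/2

The minimum uncertainty in velocity is:
Δv_min = ℏ/(2mΔx)
Δv_min = (1.055e-34 J·s) / (2 × 6.645e-27 kg × 4.040e-10 m)
Δv_min = 1.964e+01 m/s = 19.642 m/s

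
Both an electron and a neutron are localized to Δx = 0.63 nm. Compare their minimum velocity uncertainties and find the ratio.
The electron has the larger minimum velocity uncertainty, by a ratio of 1838.7.

For both particles, Δp_min = ℏ/(2Δx) = 8.370e-26 kg·m/s (same for both).

The velocity uncertainty is Δv = Δp/m:
- electron: Δv = 8.370e-26 / 9.109e-31 = 9.188e+04 m/s = 91.879 km/s
- neutron: Δv = 8.370e-26 / 1.675e-27 = 4.997e+01 m/s = 49.970 m/s

Ratio: 9.188e+04 / 4.997e+01 = 1838.7

The lighter particle has larger velocity uncertainty because Δv ∝ 1/m.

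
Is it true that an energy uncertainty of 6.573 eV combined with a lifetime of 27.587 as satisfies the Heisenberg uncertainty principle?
No, it violates the uncertainty relation.

Calculate the product ΔEΔt:
ΔE = 6.573 eV = 1.053e-18 J
ΔEΔt = (1.053e-18 J) × (2.759e-17 s)
ΔEΔt = 2.905e-35 J·s

Compare to the minimum allowed value ℏ/2:
ℏ/2 = 5.273e-35 J·s

Since ΔEΔt = 2.905e-35 J·s < 5.273e-35 J·s = ℏ/2,
this violates the uncertainty relation.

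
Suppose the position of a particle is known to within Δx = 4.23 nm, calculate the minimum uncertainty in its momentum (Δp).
1.247 × 10^-26 kg·m/s

Using the Heisenberg uncertainty principle:
ΔxΔp ≥ ℏ/2

The minimum uncertainty in momentum is:
Δp_min = ℏ/(2Δx)
Δp_min = (1.055e-34 J·s) / (2 × 4.230e-09 m)
Δp_min = 1.247e-26 kg·m/s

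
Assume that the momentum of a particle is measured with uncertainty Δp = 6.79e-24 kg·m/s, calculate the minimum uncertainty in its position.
7.766 pm

Using the Heisenberg uncertainty principle:
ΔxΔp ≥ ℏ/2

The minimum uncertainty in position is:
Δx_min = ℏ/(2Δp)
Δx_min = (1.055e-34 J·s) / (2 × 6.790e-24 kg·m/s)
Δx_min = 7.766e-12 m = 7.766 pm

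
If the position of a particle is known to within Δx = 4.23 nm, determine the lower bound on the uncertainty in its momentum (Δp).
1.247 × 10^-26 kg·m/s

Using the Heisenberg uncertainty principle:
ΔxΔp ≥ ℏ/2

The minimum uncertainty in momentum is:
Δp_min = ℏ/(2Δx)
Δp_min = (1.055e-34 J·s) / (2 × 4.230e-09 m)
Δp_min = 1.247e-26 kg·m/s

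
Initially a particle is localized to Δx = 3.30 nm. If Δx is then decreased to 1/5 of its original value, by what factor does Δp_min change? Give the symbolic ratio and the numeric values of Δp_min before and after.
Original Δp_min = 1.598 × 10^-26 kg·m/s; new Δp'_min = 7.989 × 10^-26 kg·m/s; ratio Δp'_min/Δp_min = 5.

From the uncertainty principle ΔxΔp ≥ ℏ/2, the minimum momentum uncertainty is Δp_min = ℏ/(2Δx).

Original (Δx = 3.30 nm = 3.300e-09 m):
Δp_min = (1.055e-34 J·s)/(2 × 3.300e-09 m) = 1.598e-26 kg·m/s

When Δx → (1/5)Δx:
Δp'_min = ℏ/(2 × (1/5)Δx) = 5 × ℏ/(2Δx) = 5 × Δp_min
Δp'_min = 5 × 1.598e-26 kg·m/s = 7.989e-26 kg·m/s

Since Δp_min ∝ 1/Δx, when Δx is decreased to 1/5 of its original value, Δp_min increases to 5 times its original value.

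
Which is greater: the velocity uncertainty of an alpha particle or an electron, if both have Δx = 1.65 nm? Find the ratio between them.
The electron has the larger minimum velocity uncertainty, by a ratio of 7294.3.

For both particles, Δp_min = ℏ/(2Δx) = 3.196e-26 kg·m/s (same for both).

The velocity uncertainty is Δv = Δp/m:
- alpha particle: Δv = 3.196e-26 / 6.645e-27 = 4.809e+00 m/s = 4.809 m/s
- electron: Δv = 3.196e-26 / 9.109e-31 = 3.508e+04 m/s = 35.081 km/s

Ratio: 3.508e+04 / 4.809e+00 = 7294.3

The lighter particle has larger velocity uncertainty because Δv ∝ 1/m.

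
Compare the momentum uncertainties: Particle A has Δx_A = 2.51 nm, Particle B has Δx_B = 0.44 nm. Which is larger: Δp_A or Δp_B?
Particle B has the larger minimum momentum uncertainty, by a factor of 5.70.

For each particle, the minimum momentum uncertainty is Δp_min = ℏ/(2Δx):

Particle A: Δp_A = ℏ/(2×2.510e-09 m) = 2.101e-26 kg·m/s
Particle B: Δp_B = ℏ/(2×4.400e-10 m) = 1.198e-25 kg·m/s

Ratio: Δp_B/Δp_A = 5.70

Since Δp_min ∝ 1/Δx, the particle with smaller position uncertainty (B) has larger momentum uncertainty.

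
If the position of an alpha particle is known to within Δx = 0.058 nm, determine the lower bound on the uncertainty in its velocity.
136.819 m/s

Using the Heisenberg uncertainty principle and Δp = mΔv:
ΔxΔp ≥ ℏ/2
Δx(mΔv) ≥ ℏ/2

The minimum uncertainty in velocity is:
Δv_min = ℏ/(2mΔx)
Δv_min = (1.055e-34 J·s) / (2 × 6.645e-27 kg × 5.800e-11 m)
Δv_min = 1.368e+02 m/s = 136.819 m/s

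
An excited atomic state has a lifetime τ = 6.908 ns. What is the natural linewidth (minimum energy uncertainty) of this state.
47.641 neV

Using the energy-time uncertainty principle:
ΔEΔt ≥ ℏ/2

The lifetime τ represents the time uncertainty Δt.
The natural linewidth (minimum energy uncertainty) is:

ΔE = ℏ/(2τ)
ΔE = (1.055e-34 J·s) / (2 × 6.908e-09 s)
ΔE = 7.633e-27 J = 47.641 neV

This natural linewidth limits the precision of spectroscopic measurements.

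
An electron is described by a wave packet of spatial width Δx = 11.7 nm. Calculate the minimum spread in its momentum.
4.507 × 10^-27 kg·m/s

For a wave packet, the spatial width Δx and momentum spread Δp are related by the uncertainty principle:
ΔxΔp ≥ ℏ/2

The minimum momentum spread is:
Δp_min = ℏ/(2Δx)
Δp_min = (1.055e-34 J·s) / (2 × 1.170e-08 m)
Δp_min = 4.507e-27 kg·m/s

A wave packet cannot have both a well-defined position and well-defined momentum.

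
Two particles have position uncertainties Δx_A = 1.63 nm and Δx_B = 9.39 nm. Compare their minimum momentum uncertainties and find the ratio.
Particle A has the larger minimum momentum uncertainty, by a factor of 5.76.

For each particle, the minimum momentum uncertainty is Δp_min = ℏ/(2Δx):

Particle A: Δp_A = ℏ/(2×1.630e-09 m) = 3.235e-26 kg·m/s
Particle B: Δp_B = ℏ/(2×9.390e-09 m) = 5.615e-27 kg·m/s

Ratio: Δp_A/Δp_B = 5.76

Since Δp_min ∝ 1/Δx, the particle with smaller position uncertainty (A) has larger momentum uncertainty.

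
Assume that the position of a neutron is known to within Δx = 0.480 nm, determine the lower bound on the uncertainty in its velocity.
65.586 m/s

Using the Heisenberg uncertainty principle and Δp = mΔv:
ΔxΔp ≥ ℏ/2
Δx(mΔv) ≥ ℏ/2

The minimum uncertainty in velocity is:
Δv_min = ℏ/(2mΔx)
Δv_min = (1.055e-34 J·s) / (2 × 1.675e-27 kg × 4.800e-10 m)
Δv_min = 6.559e+01 m/s = 65.586 m/s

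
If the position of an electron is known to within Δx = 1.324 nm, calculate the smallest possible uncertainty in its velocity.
43.719 km/s

Using the Heisenberg uncertainty principle and Δp = mΔv:
ΔxΔp ≥ ℏ/2
Δx(mΔv) ≥ ℏ/2

The minimum uncertainty in velocity is:
Δv_min = ℏ/(2mΔx)
Δv_min = (1.055e-34 J·s) / (2 × 9.109e-31 kg × 1.324e-09 m)
Δv_min = 4.372e+04 m/s = 43.719 km/s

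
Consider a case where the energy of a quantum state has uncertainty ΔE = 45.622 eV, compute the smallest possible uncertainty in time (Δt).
7.214 as

Using the energy-time uncertainty principle:
ΔEΔt ≥ ℏ/2

The minimum uncertainty in time is:
Δt_min = ℏ/(2ΔE)
Δt_min = (1.055e-34 J·s) / (2 × 7.309e-18 J)
Δt_min = 7.214e-18 s = 7.214 as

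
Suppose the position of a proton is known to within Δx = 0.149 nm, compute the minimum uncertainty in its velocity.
211.574 m/s

Using the Heisenberg uncertainty principle and Δp = mΔv:
ΔxΔp ≥ ℏ/2
Δx(mΔv) ≥ ℏ/2

The minimum uncertainty in velocity is:
Δv_min = ℏ/(2mΔx)
Δv_min = (1.055e-34 J·s) / (2 × 1.673e-27 kg × 1.490e-10 m)
Δv_min = 2.116e+02 m/s = 211.574 m/s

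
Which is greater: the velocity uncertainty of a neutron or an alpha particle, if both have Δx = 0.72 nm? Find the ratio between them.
The neutron has the larger minimum velocity uncertainty, by a ratio of 4.0.

For both particles, Δp_min = ℏ/(2Δx) = 7.323e-26 kg·m/s (same for both).

The velocity uncertainty is Δv = Δp/m:
- neutron: Δv = 7.323e-26 / 1.675e-27 = 4.372e+01 m/s = 43.724 m/s
- alpha particle: Δv = 7.323e-26 / 6.645e-27 = 1.102e+01 m/s = 11.022 m/s

Ratio: 4.372e+01 / 1.102e+01 = 4.0

The lighter particle has larger velocity uncertainty because Δv ∝ 1/m.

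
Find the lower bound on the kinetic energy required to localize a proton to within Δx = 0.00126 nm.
3.267 eV

Localizing a particle requires giving it sufficient momentum uncertainty:

1. From uncertainty principle: Δp ≥ ℏ/(2Δx)
   Δp_min = (1.055e-34 J·s) / (2 × 1.260e-12 m)
   Δp_min = 4.185e-23 kg·m/s

2. This momentum uncertainty corresponds to kinetic energy:
   KE ≈ (Δp)²/(2m) = (4.185e-23)²/(2 × 1.673e-27 kg)
   KE = 5.235e-19 J = 3.267 eV

Tighter localization requires more energy.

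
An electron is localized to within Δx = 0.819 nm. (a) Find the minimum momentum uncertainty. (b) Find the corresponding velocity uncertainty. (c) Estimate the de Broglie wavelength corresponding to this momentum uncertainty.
(a) Δp_min = 6.438 × 10^-26 kg·m/s
(b) Δv_min = 70.676 km/s
(c) λ_dB = 10.292 nm

Step-by-step:

(a) From the uncertainty principle:
Δp_min = ℏ/(2Δx) = (1.055e-34 J·s)/(2 × 8.190e-10 m) = 6.438e-26 kg·m/s

(b) The velocity uncertainty:
Δv = Δp/m = (6.438e-26 kg·m/s)/(9.109e-31 kg) = 7.068e+04 m/s = 70.676 km/s

(c) The de Broglie wavelength for this momentum:
λ = h/p = (6.626e-34 J·s)/(6.438e-26 kg·m/s) = 1.029e-08 m = 10.292 nm

Note: The de Broglie wavelength is comparable to the localization size, as expected from wave-particle duality.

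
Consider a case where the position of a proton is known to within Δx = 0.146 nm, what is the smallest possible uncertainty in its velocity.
215.921 m/s

Using the Heisenberg uncertainty principle and Δp = mΔv:
ΔxΔp ≥ ℏ/2
Δx(mΔv) ≥ ℏ/2

The minimum uncertainty in velocity is:
Δv_min = ℏ/(2mΔx)
Δv_min = (1.055e-34 J·s) / (2 × 1.673e-27 kg × 1.460e-10 m)
Δv_min = 2.159e+02 m/s = 215.921 m/s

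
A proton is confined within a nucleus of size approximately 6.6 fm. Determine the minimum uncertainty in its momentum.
7.989 × 10^-21 kg·m/s

Using the Heisenberg uncertainty principle:
ΔxΔp ≥ ℏ/2

With Δx ≈ L = 6.600e-15 m (the confinement size):
Δp_min = ℏ/(2Δx)
Δp_min = (1.055e-34 J·s) / (2 × 6.600e-15 m)
Δp_min = 7.989e-21 kg·m/s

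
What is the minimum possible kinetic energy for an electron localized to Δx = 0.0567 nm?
2.963 eV

Localizing a particle requires giving it sufficient momentum uncertainty:

1. From uncertainty principle: Δp ≥ ℏ/(2Δx)
   Δp_min = (1.055e-34 J·s) / (2 × 5.670e-11 m)
   Δp_min = 9.300e-25 kg·m/s

2. This momentum uncertainty corresponds to kinetic energy:
   KE ≈ (Δp)²/(2m) = (9.300e-25)²/(2 × 9.109e-31 kg)
   KE = 4.747e-19 J = 2.963 eV

Tighter localization requires more energy.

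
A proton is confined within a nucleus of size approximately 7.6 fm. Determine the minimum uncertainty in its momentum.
6.938 × 10^-21 kg·m/s

Using the Heisenberg uncertainty principle:
ΔxΔp ≥ ℏ/2

With Δx ≈ L = 7.600e-15 m (the confinement size):
Δp_min = ℏ/(2Δx)
Δp_min = (1.055e-34 J·s) / (2 × 7.600e-15 m)
Δp_min = 6.938e-21 kg·m/s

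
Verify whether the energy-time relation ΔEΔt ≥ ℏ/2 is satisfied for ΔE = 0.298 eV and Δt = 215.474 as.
No, it violates the uncertainty relation.

Calculate the product ΔEΔt:
ΔE = 0.298 eV = 4.774e-20 J
ΔEΔt = (4.774e-20 J) × (2.155e-16 s)
ΔEΔt = 1.029e-35 J·s

Compare to the minimum allowed value ℏ/2:
ℏ/2 = 5.273e-35 J·s

Since ΔEΔt = 1.029e-35 J·s < 5.273e-35 J·s = ℏ/2,
this violates the uncertainty relation.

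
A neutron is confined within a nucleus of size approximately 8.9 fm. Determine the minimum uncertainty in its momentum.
5.925 × 10^-21 kg·m/s

Using the Heisenberg uncertainty principle:
ΔxΔp ≥ ℏ/2

With Δx ≈ L = 8.900e-15 m (the confinement size):
Δp_min = ℏ/(2Δx)
Δp_min = (1.055e-34 J·s) / (2 × 8.900e-15 m)
Δp_min = 5.925e-21 kg·m/s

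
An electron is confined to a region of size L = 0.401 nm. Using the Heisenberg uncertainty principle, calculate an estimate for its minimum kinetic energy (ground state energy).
59.234 meV

Using the uncertainty principle to estimate ground state energy:

1. The position uncertainty is approximately the confinement size:
   Δx ≈ L = 4.010e-10 m

2. From ΔxΔp ≥ ℏ/2, the minimum momentum uncertainty is:
   Δp ≈ ℏ/(2L) = 1.315e-25 kg·m/s

3. The kinetic energy is approximately:
   KE ≈ (Δp)²/(2m) = (1.315e-25)²/(2 × 9.109e-31 kg)
   KE ≈ 9.490e-21 J = 59.234 meV

This is an order-of-magnitude estimate of the ground state energy.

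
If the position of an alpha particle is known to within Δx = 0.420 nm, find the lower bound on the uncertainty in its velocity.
18.894 m/s

Using the Heisenberg uncertainty principle and Δp = mΔv:
ΔxΔp ≥ ℏ/2
Δx(mΔv) ≥ ℏ/2

The minimum uncertainty in velocity is:
Δv_min = ℏ/(2mΔx)
Δv_min = (1.055e-34 J·s) / (2 × 6.645e-27 kg × 4.200e-10 m)
Δv_min = 1.889e+01 m/s = 18.894 m/s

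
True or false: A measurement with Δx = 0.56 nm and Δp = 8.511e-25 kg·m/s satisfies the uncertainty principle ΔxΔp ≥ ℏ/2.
Yes, it satisfies the uncertainty principle.

Calculate the product ΔxΔp:
ΔxΔp = (5.600e-10 m) × (8.511e-25 kg·m/s)
ΔxΔp = 4.766e-34 J·s

Compare to the minimum allowed value ℏ/2:
ℏ/2 = 5.273e-35 J·s

Since ΔxΔp = 4.766e-34 J·s ≥ 5.273e-35 J·s = ℏ/2,
the measurement satisfies the uncertainty principle.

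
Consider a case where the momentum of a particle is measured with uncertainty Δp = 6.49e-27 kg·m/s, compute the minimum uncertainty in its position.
8.125 nm

Using the Heisenberg uncertainty principle:
ΔxΔp ≥ ℏ/2

The minimum uncertainty in position is:
Δx_min = ℏ/(2Δp)
Δx_min = (1.055e-34 J·s) / (2 × 6.490e-27 kg·m/s)
Δx_min = 8.125e-09 m = 8.125 nm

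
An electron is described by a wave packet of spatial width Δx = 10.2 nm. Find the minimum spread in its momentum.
5.169 × 10^-27 kg·m/s

For a wave packet, the spatial width Δx and momentum spread Δp are related by the uncertainty principle:
ΔxΔp ≥ ℏ/2

The minimum momentum spread is:
Δp_min = ℏ/(2Δx)
Δp_min = (1.055e-34 J·s) / (2 × 1.020e-08 m)
Δp_min = 5.169e-27 kg·m/s

A wave packet cannot have both a well-defined position and well-defined momentum.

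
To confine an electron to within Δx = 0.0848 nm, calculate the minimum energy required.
1.325 eV

Localizing a particle requires giving it sufficient momentum uncertainty:

1. From uncertainty principle: Δp ≥ ℏ/(2Δx)
   Δp_min = (1.055e-34 J·s) / (2 × 8.480e-11 m)
   Δp_min = 6.218e-25 kg·m/s

2. This momentum uncertainty corresponds to kinetic energy:
   KE ≈ (Δp)²/(2m) = (6.218e-25)²/(2 × 9.109e-31 kg)
   KE = 2.122e-19 J = 1.325 eV

Tighter localization requires more energy.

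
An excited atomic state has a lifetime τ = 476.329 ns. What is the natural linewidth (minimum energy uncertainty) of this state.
690.922 peV

Using the energy-time uncertainty principle:
ΔEΔt ≥ ℏ/2

The lifetime τ represents the time uncertainty Δt.
The natural linewidth (minimum energy uncertainty) is:

ΔE = ℏ/(2τ)
ΔE = (1.055e-34 J·s) / (2 × 4.763e-07 s)
ΔE = 1.107e-28 J = 690.922 peV

This natural linewidth limits the precision of spectroscopic measurements.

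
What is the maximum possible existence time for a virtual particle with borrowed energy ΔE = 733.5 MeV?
4.487 × 10^-25 s

Using the energy-time uncertainty principle:
ΔEΔt ≥ ℏ/2

For a virtual particle borrowing energy ΔE, the maximum lifetime is:
Δt_max = ℏ/(2ΔE)

Converting energy:
ΔE = 733.5 MeV = 1.175e-10 J

Δt_max = (1.055e-34 J·s) / (2 × 1.175e-10 J)
Δt_max = 4.487e-25 s = 4.487 × 10^-25 s

Virtual particles with higher borrowed energy exist for shorter times.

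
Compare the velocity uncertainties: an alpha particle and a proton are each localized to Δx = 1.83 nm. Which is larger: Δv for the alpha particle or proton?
The proton has the larger minimum velocity uncertainty, by a ratio of 4.0.

For both particles, Δp_min = ℏ/(2Δx) = 2.881e-26 kg·m/s (same for both).

The velocity uncertainty is Δv = Δp/m:
- alpha particle: Δv = 2.881e-26 / 6.645e-27 = 4.336e+00 m/s = 4.336 m/s
- proton: Δv = 2.881e-26 / 1.673e-27 = 1.723e+01 m/s = 17.227 m/s

Ratio: 1.723e+01 / 4.336e+00 = 4.0

The lighter particle has larger velocity uncertainty because Δv ∝ 1/m.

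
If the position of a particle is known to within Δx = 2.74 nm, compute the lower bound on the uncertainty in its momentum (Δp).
1.924 × 10^-26 kg·m/s

Using the Heisenberg uncertainty principle:
ΔxΔp ≥ ℏ/2

The minimum uncertainty in momentum is:
Δp_min = ℏ/(2Δx)
Δp_min = (1.055e-34 J·s) / (2 × 2.740e-09 m)
Δp_min = 1.924e-26 kg·m/s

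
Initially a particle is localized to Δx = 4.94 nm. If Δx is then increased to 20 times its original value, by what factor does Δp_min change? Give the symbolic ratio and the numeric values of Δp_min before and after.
Original Δp_min = 1.067 × 10^-26 kg·m/s; new Δp'_min = 5.337 × 10^-28 kg·m/s; ratio Δp'_min/Δp_min = 1/20.

From the uncertainty principle ΔxΔp ≥ ℏ/2, the minimum momentum uncertainty is Δp_min = ℏ/(2Δx).

Original (Δx = 4.94 nm = 4.940e-09 m):
Δp_min = (1.055e-34 J·s)/(2 × 4.940e-09 m) = 1.067e-26 kg·m/s

When Δx → 20Δx:
Δp'_min = ℏ/(2 × 20Δx) = (1/20) × ℏ/(2Δx) = (1/20) × Δp_min
Δp'_min = 1/20 × 1.067e-26 kg·m/s = 5.337e-28 kg·m/s

Since Δp_min ∝ 1/Δx, when Δx is increased to 20 times its original value, Δp_min decreases to 1/20 of its original value.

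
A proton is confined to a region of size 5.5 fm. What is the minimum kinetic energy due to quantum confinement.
171.486 keV

Using the uncertainty principle:

1. Position uncertainty: Δx ≈ 5.500e-15 m
2. Minimum momentum uncertainty: Δp = ℏ/(2Δx) = 9.587e-21 kg·m/s
3. Minimum kinetic energy:
   KE = (Δp)²/(2m) = (9.587e-21)²/(2 × 1.673e-27 kg)
   KE = 2.748e-14 J = 171.486 keV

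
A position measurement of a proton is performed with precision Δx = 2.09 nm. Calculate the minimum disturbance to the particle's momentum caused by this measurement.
2.523 × 10^-26 kg·m/s

The uncertainty principle implies that measuring position disturbs momentum:
ΔxΔp ≥ ℏ/2

When we measure position with precision Δx, we necessarily introduce a momentum uncertainty:
Δp ≥ ℏ/(2Δx)
Δp_min = (1.055e-34 J·s) / (2 × 2.090e-09 m)
Δp_min = 2.523e-26 kg·m/s

The more precisely we measure position, the greater the momentum disturbance.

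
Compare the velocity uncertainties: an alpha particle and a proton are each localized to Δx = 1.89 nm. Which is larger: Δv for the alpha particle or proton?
The proton has the larger minimum velocity uncertainty, by a ratio of 4.0.

For both particles, Δp_min = ℏ/(2Δx) = 2.790e-26 kg·m/s (same for both).

The velocity uncertainty is Δv = Δp/m:
- alpha particle: Δv = 2.790e-26 / 6.645e-27 = 4.199e+00 m/s = 4.199 m/s
- proton: Δv = 2.790e-26 / 1.673e-27 = 1.668e+01 m/s = 16.680 m/s

Ratio: 1.668e+01 / 4.199e+00 = 4.0

The lighter particle has larger velocity uncertainty because Δv ∝ 1/m.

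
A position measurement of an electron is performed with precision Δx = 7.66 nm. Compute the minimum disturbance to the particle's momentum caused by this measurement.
6.884 × 10^-27 kg·m/s

The uncertainty principle implies that measuring position disturbs momentum:
ΔxΔp ≥ ℏ/2

When we measure position with precision Δx, we necessarily introduce a momentum uncertainty:
Δp ≥ ℏ/(2Δx)
Δp_min = (1.055e-34 J·s) / (2 × 7.660e-09 m)
Δp_min = 6.884e-27 kg·m/s

The more precisely we measure position, the greater the momentum disturbance.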